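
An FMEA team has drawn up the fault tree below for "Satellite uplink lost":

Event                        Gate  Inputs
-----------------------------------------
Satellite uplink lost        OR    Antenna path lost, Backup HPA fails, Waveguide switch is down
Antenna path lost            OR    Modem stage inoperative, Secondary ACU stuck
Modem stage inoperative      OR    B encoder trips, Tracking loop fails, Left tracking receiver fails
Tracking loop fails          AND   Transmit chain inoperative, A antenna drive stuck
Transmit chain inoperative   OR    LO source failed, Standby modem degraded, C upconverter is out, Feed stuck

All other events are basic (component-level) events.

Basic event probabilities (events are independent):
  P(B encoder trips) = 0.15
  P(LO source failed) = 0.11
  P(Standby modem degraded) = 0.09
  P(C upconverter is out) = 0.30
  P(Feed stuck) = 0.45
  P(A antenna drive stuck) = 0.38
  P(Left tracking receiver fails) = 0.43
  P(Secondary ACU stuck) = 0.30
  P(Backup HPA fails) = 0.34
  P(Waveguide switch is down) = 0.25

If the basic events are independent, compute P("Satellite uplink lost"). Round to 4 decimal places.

0.8760

P(Transmit chain inoperative) [OR] = 1 − (1−0.11) × (1−0.09) × (1−0.30) × (1−0.45) = 0.688189
P(Tracking loop fails) [AND] = 0.688189 × 0.38 = 0.261512
P(Modem stage inoperative) [OR] = 1 − (1−0.15) × (1−0.261512) × (1−0.43) = 0.642203
P(Antenna path lost) [OR] = 1 − (1−0.642203) × (1−0.30) = 0.749542
P(Satellite uplink lost) [OR] = 1 − (1−0.749542) × (1−0.34) × (1−0.25) = 0.876023
Rounded to 4 decimal places: P(Satellite uplink lost) ≈ 0.8760.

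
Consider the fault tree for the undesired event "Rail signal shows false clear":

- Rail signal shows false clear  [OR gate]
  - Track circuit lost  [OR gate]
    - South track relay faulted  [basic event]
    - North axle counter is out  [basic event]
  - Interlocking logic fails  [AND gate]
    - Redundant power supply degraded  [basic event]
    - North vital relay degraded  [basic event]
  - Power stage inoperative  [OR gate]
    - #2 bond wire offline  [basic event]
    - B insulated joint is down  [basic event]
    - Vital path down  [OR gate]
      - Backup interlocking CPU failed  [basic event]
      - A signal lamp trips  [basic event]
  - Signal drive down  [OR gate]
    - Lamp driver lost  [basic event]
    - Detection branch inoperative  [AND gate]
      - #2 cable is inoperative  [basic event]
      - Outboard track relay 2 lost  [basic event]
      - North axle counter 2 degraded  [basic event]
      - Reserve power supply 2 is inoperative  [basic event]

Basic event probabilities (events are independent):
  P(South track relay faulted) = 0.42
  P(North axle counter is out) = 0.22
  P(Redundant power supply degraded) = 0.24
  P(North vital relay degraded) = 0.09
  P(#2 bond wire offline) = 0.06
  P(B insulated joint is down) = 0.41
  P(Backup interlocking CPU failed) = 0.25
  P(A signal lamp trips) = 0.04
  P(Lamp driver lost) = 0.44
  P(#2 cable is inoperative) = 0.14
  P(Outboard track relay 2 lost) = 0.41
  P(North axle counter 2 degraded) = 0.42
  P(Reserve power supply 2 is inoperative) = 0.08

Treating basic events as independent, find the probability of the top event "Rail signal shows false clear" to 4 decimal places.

0.9012

P(Track circuit lost) [OR] = 1 − (1−0.42) × (1−0.22) = 0.547600
P(Interlocking logic fails) [AND] = 0.24 × 0.09 = 0.021600
P(Vital path down) [OR] = 1 − (1−0.25) × (1−0.04) = 0.280000
P(Power stage inoperative) [OR] = 1 − (1−0.06) × (1−0.41) × (1−0.280000) = 0.600688
P(Detection branch inoperative) [AND] = 0.14 × 0.41 × 0.42 × 0.08 = 0.001929
P(Signal drive down) [OR] = 1 − (1−0.44) × (1−0.001929) = 0.441080
P(Rail signal shows false clear) [OR] = 1 − (1−0.547600) × (1−0.021600) × (1−0.600688) × (1−0.441080) = 0.901213
Rounded to 4 decimal places: P(Rail signal shows false clear) ≈ 0.9012.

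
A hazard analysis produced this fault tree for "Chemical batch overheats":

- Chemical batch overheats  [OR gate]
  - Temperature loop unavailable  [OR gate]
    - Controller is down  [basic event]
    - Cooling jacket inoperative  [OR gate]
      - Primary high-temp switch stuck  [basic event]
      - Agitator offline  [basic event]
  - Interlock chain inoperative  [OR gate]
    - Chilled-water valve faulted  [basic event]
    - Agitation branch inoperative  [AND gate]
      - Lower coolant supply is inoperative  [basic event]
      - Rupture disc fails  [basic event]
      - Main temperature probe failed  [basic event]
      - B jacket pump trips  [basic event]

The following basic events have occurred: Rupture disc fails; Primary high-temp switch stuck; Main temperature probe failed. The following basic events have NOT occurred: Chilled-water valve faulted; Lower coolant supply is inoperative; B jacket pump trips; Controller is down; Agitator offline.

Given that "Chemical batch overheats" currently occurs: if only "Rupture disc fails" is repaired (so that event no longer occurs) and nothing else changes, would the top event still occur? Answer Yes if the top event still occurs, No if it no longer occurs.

Counterfactual: set "Rupture disc fails" to not occurred.
Cooling jacket inoperative [OR]: Primary high-temp switch stuck=occurs, Agitator offline=not → at least one input occurs → occurs.
Temperature loop unavailable [OR]: Controller is down=not, Cooling jacket inoperative=occurs → at least one input occurs → occurs.
Agitation branch inoperative [AND]: Lower coolant supply is inoperative=not, Rupture disc fails=not, Main temperature probe failed=occurs, B jacket pump trips=not → not all inputs occur → does not occur.
Interlock chain inoperative [OR]: Chilled-water valve faulted=not, Agitation branch inoperative=not → no input occurs → does not occur.
Chemical batch overheats [OR]: Temperature loop unavailable=occurs, Interlock chain inoperative=not → at least one input occurs → occurs.

Yes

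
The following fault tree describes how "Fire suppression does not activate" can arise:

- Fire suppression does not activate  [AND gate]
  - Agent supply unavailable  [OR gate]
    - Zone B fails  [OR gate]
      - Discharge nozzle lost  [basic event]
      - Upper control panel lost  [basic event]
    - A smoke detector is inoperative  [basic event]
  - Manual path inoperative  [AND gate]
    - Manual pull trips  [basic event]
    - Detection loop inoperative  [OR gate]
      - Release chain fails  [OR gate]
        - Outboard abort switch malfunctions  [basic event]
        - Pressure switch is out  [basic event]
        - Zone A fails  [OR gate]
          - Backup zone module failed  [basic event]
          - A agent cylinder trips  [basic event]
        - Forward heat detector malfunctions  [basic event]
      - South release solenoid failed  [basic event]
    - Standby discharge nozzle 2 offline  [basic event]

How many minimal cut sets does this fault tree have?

Zone B fails [OR]: union of children's cut sets → 2 cut set(s).
Agent supply unavailable [OR]: union of children's cut sets → 3 cut set(s).
Zone A fails [OR]: union of children's cut sets → 2 cut set(s).
Release chain fails [OR]: union of children's cut sets → 5 cut set(s).
Detection loop inoperative [OR]: union of children's cut sets → 6 cut set(s).
Manual path inoperative [AND]: one cut set from each child combined → 1 × 6 × 1 = 6 cut set(s).
Fire suppression does not activate [AND]: one cut set from each child combined → 3 × 6 = 18 cut set(s).

18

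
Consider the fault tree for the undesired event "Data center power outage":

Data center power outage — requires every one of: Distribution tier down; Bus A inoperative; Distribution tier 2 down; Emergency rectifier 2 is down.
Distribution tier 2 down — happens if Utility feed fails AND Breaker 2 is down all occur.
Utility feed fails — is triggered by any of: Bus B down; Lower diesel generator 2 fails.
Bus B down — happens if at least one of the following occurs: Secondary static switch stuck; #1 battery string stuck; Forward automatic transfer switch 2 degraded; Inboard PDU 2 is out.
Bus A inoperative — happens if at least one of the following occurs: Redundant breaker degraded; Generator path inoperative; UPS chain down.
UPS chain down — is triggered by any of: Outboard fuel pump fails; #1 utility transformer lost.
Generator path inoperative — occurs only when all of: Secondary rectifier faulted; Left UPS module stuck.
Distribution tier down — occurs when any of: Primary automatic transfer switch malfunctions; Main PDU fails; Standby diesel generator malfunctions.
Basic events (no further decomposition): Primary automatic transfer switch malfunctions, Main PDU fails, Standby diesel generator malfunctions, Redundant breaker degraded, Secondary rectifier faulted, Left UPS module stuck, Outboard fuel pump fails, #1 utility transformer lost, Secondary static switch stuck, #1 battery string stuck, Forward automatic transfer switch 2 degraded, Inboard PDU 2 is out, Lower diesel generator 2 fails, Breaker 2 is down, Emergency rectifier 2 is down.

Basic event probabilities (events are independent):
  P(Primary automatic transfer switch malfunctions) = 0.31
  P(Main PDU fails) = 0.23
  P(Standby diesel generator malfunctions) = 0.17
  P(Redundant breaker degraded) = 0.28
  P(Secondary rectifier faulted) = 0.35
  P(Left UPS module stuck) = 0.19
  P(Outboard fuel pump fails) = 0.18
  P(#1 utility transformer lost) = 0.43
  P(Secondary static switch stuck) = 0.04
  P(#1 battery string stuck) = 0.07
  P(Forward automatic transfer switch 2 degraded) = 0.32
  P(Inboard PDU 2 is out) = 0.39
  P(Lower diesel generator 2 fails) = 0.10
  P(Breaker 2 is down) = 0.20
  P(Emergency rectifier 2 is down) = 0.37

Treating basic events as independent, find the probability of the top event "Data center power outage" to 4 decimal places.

0.0189

P(Distribution tier down) [OR] = 1 − (1−0.31) × (1−0.23) × (1−0.17) = 0.559021
P(Generator path inoperative) [AND] = 0.35 × 0.19 = 0.066500
P(UPS chain down) [OR] = 1 − (1−0.18) × (1−0.43) = 0.532600
P(Bus A inoperative) [OR] = 1 − (1−0.28) × (1−0.066500) × (1−0.532600) = 0.685851
P(Bus B down) [OR] = 1 − (1−0.04) × (1−0.07) × (1−0.32) × (1−0.39) = 0.629667
P(Utility feed fails) [OR] = 1 − (1−0.629667) × (1−0.10) = 0.666700
P(Distribution tier 2 down) [AND] = 0.666700 × 0.20 = 0.133340
P(Data center power outage) [AND] = 0.559021 × 0.685851 × 0.133340 × 0.37 = 0.018916
Rounded to 4 decimal places: P(Data center power outage) ≈ 0.0189.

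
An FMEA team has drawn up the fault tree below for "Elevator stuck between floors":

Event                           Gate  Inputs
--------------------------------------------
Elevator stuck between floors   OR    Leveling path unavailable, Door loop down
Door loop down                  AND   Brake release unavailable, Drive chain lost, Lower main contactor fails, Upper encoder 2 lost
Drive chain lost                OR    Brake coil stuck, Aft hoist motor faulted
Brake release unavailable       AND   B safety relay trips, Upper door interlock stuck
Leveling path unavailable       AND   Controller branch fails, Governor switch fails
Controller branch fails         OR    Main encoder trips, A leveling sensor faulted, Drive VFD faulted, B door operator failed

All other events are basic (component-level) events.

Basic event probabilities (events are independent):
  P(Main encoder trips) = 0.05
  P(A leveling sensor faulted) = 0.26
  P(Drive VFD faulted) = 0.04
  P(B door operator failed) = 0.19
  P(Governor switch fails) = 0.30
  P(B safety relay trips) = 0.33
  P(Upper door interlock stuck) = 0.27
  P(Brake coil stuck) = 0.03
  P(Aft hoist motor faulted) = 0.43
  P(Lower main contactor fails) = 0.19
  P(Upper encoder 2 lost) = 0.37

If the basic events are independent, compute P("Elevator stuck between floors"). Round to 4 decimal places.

0.1384

P(Controller branch fails) [OR] = 1 − (1−0.05) × (1−0.26) × (1−0.04) × (1−0.19) = 0.453347
P(Leveling path unavailable) [AND] = 0.453347 × 0.30 = 0.136004
P(Brake release unavailable) [AND] = 0.33 × 0.27 = 0.089100
P(Drive chain lost) [OR] = 1 − (1−0.03) × (1−0.43) = 0.447100
P(Door loop down) [AND] = 0.089100 × 0.447100 × 0.19 × 0.37 = 0.002801
P(Elevator stuck between floors) [OR] = 1 − (1−0.136004) × (1−0.002801) = 0.138424
Rounded to 4 decimal places: P(Elevator stuck between floors) ≈ 0.1384.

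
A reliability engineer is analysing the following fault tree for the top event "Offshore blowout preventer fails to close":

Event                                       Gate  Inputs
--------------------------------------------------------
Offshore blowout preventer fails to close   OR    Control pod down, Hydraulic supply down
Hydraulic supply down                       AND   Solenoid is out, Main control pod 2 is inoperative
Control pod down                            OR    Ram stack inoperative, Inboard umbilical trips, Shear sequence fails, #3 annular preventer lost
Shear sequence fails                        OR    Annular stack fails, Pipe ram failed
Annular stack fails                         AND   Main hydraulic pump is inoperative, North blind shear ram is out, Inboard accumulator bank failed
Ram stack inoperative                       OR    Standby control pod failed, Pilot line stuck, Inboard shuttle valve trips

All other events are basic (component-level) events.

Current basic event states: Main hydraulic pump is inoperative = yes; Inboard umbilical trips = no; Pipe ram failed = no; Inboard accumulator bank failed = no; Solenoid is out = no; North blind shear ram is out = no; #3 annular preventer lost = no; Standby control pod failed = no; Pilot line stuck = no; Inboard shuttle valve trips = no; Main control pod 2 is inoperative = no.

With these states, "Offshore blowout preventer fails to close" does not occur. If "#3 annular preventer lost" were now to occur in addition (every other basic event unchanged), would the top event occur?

Yes

Counterfactual: set "#3 annular preventer lost" to occurred.
Ram stack inoperative [OR]: Standby control pod failed=not, Pilot line stuck=not, Inboard shuttle valve trips=not → no input occurs → does not occur.
Annular stack fails [AND]: Main hydraulic pump is inoperative=occurs, North blind shear ram is out=not, Inboard accumulator bank failed=not → not all inputs occur → does not occur.
Shear sequence fails [OR]: Annular stack fails=not, Pipe ram failed=not → no input occurs → does not occur.
Control pod down [OR]: Ram stack inoperative=not, Inboard umbilical trips=not, Shear sequence fails=not, #3 annular preventer lost=occurs → at least one input occurs → occurs.
Hydraulic supply down [AND]: Solenoid is out=not, Main control pod 2 is inoperative=not → not all inputs occur → does not occur.
Offshore blowout preventer fails to close [OR]: Control pod down=occurs, Hydraulic supply down=not → at least one input occurs → occurs.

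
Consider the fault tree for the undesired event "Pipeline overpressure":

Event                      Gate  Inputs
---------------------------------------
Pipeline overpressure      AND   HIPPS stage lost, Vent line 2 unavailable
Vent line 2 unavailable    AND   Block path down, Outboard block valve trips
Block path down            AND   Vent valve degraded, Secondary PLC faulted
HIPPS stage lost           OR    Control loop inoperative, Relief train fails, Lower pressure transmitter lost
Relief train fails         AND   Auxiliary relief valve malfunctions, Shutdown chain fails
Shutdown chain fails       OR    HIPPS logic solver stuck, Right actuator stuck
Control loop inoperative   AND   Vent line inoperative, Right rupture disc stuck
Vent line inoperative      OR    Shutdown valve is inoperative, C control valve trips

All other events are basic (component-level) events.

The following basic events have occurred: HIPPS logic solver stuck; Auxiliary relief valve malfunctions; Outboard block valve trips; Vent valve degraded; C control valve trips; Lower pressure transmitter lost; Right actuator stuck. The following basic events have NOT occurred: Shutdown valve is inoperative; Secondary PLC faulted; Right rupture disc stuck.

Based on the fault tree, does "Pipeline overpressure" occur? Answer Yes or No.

No

Vent line inoperative [OR]: Shutdown valve is inoperative=not, C control valve trips=occurs → at least one input occurs → occurs.
Control loop inoperative [AND]: Vent line inoperative=occurs, Right rupture disc stuck=not → not all inputs occur → does not occur.
Shutdown chain fails [OR]: HIPPS logic solver stuck=occurs, Right actuator stuck=occurs → at least one input occurs → occurs.
Relief train fails [AND]: Auxiliary relief valve malfunctions=occurs, Shutdown chain fails=occurs → all inputs occur → occurs.
HIPPS stage lost [OR]: Control loop inoperative=not, Relief train fails=occurs, Lower pressure transmitter lost=occurs → at least one input occurs → occurs.
Block path down [AND]: Vent valve degraded=occurs, Secondary PLC faulted=not → not all inputs occur → does not occur.
Vent line 2 unavailable [AND]: Block path down=not, Outboard block valve trips=occurs → not all inputs occur → does not occur.
Pipeline overpressure [AND]: HIPPS stage lost=occurs, Vent line 2 unavailable=not → not all inputs occur → does not occur.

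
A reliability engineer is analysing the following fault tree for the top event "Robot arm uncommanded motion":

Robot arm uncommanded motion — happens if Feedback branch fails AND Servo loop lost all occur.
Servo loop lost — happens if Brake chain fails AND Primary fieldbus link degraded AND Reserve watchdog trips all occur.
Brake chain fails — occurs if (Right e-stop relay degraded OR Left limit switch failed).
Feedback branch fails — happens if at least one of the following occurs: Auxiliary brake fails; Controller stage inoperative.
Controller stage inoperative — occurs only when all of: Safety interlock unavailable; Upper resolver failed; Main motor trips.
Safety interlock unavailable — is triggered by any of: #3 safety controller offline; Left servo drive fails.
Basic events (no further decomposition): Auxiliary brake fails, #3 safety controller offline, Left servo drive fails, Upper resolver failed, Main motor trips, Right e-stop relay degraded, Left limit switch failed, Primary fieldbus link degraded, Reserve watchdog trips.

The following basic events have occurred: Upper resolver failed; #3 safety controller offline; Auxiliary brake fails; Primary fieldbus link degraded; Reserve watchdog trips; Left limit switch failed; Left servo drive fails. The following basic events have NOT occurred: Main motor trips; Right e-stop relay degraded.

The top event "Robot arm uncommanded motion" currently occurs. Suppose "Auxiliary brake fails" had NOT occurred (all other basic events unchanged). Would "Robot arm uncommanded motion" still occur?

Counterfactual: set "Auxiliary brake fails" to not occurred.
Safety interlock unavailable [OR]: #3 safety controller offline=occurs, Left servo drive fails=occurs → at least one input occurs → occurs.
Controller stage inoperative [AND]: Safety interlock unavailable=occurs, Upper resolver failed=occurs, Main motor trips=not → not all inputs occur → does not occur.
Feedback branch fails [OR]: Auxiliary brake fails=not, Controller stage inoperative=not → no input occurs → does not occur.
Brake chain fails [OR]: Right e-stop relay degraded=not, Left limit switch failed=occurs → at least one input occurs → occurs.
Servo loop lost [AND]: Brake chain fails=occurs, Primary fieldbus link degraded=occurs, Reserve watchdog trips=occurs → all inputs occur → occurs.
Robot arm uncommanded motion [AND]: Feedback branch fails=not, Servo loop lost=occurs → not all inputs occur → does not occur.

No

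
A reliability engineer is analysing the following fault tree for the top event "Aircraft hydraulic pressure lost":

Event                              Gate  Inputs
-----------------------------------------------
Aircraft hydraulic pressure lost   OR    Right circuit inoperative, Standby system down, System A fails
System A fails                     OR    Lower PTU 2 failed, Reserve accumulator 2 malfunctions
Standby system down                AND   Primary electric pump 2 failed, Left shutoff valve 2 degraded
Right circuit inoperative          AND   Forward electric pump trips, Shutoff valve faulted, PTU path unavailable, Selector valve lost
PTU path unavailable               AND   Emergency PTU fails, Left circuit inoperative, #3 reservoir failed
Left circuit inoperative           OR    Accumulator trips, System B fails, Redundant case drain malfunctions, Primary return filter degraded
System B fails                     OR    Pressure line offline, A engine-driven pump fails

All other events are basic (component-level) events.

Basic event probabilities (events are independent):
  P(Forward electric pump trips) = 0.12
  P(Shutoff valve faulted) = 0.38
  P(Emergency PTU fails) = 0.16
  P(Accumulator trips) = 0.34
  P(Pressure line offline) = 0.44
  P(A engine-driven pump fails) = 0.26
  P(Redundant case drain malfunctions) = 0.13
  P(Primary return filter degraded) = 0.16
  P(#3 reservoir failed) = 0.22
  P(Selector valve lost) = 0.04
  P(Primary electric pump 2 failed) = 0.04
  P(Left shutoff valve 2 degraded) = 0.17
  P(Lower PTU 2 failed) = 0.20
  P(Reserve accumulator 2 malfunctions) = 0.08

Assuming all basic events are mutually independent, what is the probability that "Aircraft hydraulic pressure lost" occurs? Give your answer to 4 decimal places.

P(System B fails) [OR] = 1 − (1−0.44) × (1−0.26) = 0.585600
P(Left circuit inoperative) [OR] = 1 − (1−0.34) × (1−0.585600) × (1−0.13) × (1−0.16) = 0.800123
P(PTU path unavailable) [AND] = 0.16 × 0.800123 × 0.22 = 0.028164
P(Right circuit inoperative) [AND] = 0.12 × 0.38 × 0.028164 × 0.04 = 0.000051
P(Standby system down) [AND] = 0.04 × 0.17 = 0.006800
P(System A fails) [OR] = 1 − (1−0.20) × (1−0.08) = 0.264000
P(Aircraft hydraulic pressure lost) [OR] = 1 − (1−0.000051) × (1−0.006800) × (1−0.264000) = 0.269042
Rounded to 4 decimal places: P(Aircraft hydraulic pressure lost) ≈ 0.2690.

0.2690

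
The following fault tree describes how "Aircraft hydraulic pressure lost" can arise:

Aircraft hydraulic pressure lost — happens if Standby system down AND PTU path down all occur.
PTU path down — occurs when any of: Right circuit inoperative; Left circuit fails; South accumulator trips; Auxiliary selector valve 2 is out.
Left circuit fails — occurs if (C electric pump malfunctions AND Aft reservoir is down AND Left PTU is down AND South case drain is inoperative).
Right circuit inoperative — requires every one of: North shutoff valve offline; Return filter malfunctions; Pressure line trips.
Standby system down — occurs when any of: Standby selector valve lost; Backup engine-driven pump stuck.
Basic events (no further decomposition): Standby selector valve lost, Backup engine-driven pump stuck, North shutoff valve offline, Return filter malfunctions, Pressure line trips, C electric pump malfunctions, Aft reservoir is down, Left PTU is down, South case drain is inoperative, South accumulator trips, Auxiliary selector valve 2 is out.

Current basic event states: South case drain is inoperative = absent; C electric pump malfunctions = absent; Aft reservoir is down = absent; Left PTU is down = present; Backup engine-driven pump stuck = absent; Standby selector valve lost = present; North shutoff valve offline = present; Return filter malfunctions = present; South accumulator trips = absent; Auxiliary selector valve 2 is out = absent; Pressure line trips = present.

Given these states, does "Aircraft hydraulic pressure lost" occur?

Standby system down [OR]: Standby selector valve lost=occurs, Backup engine-driven pump stuck=not → at least one input occurs → occurs.
Right circuit inoperative [AND]: North shutoff valve offline=occurs, Return filter malfunctions=occurs, Pressure line trips=occurs → all inputs occur → occurs.
Left circuit fails [AND]: C electric pump malfunctions=not, Aft reservoir is down=not, Left PTU is down=occurs, South case drain is inoperative=not → not all inputs occur → does not occur.
PTU path down [OR]: Right circuit inoperative=occurs, Left circuit fails=not, South accumulator trips=not, Auxiliary selector valve 2 is out=not → at least one input occurs → occurs.
Aircraft hydraulic pressure lost [AND]: Standby system down=occurs, PTU path down=occurs → all inputs occur → occurs.

Yes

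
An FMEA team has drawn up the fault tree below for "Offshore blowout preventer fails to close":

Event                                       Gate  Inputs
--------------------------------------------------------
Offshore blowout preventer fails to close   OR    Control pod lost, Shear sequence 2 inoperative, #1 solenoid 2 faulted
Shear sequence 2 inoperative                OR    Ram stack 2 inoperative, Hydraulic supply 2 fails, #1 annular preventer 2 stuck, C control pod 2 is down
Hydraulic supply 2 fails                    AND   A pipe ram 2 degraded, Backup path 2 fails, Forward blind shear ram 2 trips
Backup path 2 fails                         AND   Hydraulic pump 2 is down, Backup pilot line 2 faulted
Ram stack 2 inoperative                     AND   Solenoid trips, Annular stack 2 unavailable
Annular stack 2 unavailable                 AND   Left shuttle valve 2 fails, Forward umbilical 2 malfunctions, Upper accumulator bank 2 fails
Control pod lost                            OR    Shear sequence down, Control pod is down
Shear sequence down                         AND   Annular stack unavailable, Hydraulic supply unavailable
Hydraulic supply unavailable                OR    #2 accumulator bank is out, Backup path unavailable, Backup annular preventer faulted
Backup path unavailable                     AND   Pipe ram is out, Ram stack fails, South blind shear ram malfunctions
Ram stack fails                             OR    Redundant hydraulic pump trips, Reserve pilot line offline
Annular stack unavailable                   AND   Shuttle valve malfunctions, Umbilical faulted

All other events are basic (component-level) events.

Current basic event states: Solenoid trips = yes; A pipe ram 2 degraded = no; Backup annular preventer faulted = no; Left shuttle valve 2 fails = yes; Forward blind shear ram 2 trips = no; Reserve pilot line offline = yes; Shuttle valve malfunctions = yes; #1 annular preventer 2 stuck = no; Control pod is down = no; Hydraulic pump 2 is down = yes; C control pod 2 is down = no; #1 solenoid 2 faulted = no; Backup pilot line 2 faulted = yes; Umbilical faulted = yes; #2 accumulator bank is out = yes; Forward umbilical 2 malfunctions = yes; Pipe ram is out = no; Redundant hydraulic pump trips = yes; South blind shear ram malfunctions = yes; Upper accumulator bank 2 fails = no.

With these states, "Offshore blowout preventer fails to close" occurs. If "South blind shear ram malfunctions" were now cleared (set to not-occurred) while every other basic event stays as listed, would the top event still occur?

Yes

Counterfactual: set "South blind shear ram malfunctions" to not occurred.
Annular stack unavailable [AND]: Shuttle valve malfunctions=occurs, Umbilical faulted=occurs → all inputs occur → occurs.
Ram stack fails [OR]: Redundant hydraulic pump trips=occurs, Reserve pilot line offline=occurs → at least one input occurs → occurs.
Backup path unavailable [AND]: Pipe ram is out=not, Ram stack fails=occurs, South blind shear ram malfunctions=not → not all inputs occur → does not occur.
Hydraulic supply unavailable [OR]: #2 accumulator bank is out=occurs, Backup path unavailable=not, Backup annular preventer faulted=not → at least one input occurs → occurs.
Shear sequence down [AND]: Annular stack unavailable=occurs, Hydraulic supply unavailable=occurs → all inputs occur → occurs.
Control pod lost [OR]: Shear sequence down=occurs, Control pod is down=not → at least one input occurs → occurs.
Annular stack 2 unavailable [AND]: Left shuttle valve 2 fails=occurs, Forward umbilical 2 malfunctions=occurs, Upper accumulator bank 2 fails=not → not all inputs occur → does not occur.
Ram stack 2 inoperative [AND]: Solenoid trips=occurs, Annular stack 2 unavailable=not → not all inputs occur → does not occur.
Backup path 2 fails [AND]: Hydraulic pump 2 is down=occurs, Backup pilot line 2 faulted=occurs → all inputs occur → occurs.
Hydraulic supply 2 fails [AND]: A pipe ram 2 degraded=not, Backup path 2 fails=occurs, Forward blind shear ram 2 trips=not → not all inputs occur → does not occur.
Shear sequence 2 inoperative [OR]: Ram stack 2 inoperative=not, Hydraulic supply 2 fails=not, #1 annular preventer 2 stuck=not, C control pod 2 is down=not → no input occurs → does not occur.
Offshore blowout preventer fails to close [OR]: Control pod lost=occurs, Shear sequence 2 inoperative=not, #1 solenoid 2 faulted=not → at least one input occurs → occurs.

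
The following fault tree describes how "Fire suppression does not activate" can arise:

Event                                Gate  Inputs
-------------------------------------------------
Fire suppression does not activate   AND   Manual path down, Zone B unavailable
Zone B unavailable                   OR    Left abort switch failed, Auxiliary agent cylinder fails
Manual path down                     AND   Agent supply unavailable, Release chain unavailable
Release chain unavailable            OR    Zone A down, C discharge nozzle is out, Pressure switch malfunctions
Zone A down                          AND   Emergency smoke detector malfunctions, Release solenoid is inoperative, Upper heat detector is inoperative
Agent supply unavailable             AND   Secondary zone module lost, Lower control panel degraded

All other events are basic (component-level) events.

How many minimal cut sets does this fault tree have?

6

Agent supply unavailable [AND]: one cut set from each child combined → 1 × 1 = 1 cut set(s).
Zone A down [AND]: one cut set from each child combined → 1 × 1 × 1 = 1 cut set(s).
Release chain unavailable [OR]: union of children's cut sets → 3 cut set(s).
Manual path down [AND]: one cut set from each child combined → 1 × 3 = 3 cut set(s).
Zone B unavailable [OR]: union of children's cut sets → 2 cut set(s).
Fire suppression does not activate [AND]: one cut set from each child combined → 3 × 2 = 6 cut set(s).
Minimal cut sets: {Emergency smoke detector malfunctions, Left abort switch failed, Lower control panel degraded, Release solenoid is inoperative, Secondary zone module lost, Upper heat detector is inoperative}; {Auxiliary agent cylinder fails, Emergency smoke detector malfunctions, Lower control panel degraded, Release solenoid is inoperative, Secondary zone module lost, Upper heat detector is inoperative}; {C discharge nozzle is out, Left abort switch failed, Lower control panel degraded, Secondary zone module lost}; {Auxiliary agent cylinder fails, C discharge nozzle is out, Lower control panel degraded, Secondary zone module lost}; {Left abort switch failed, Lower control panel degraded, Pressure switch malfunctions, Secondary zone module lost}; {Auxiliary agent cylinder fails, Lower control panel degraded, Pressure switch malfunctions, Secondary zone module lost}.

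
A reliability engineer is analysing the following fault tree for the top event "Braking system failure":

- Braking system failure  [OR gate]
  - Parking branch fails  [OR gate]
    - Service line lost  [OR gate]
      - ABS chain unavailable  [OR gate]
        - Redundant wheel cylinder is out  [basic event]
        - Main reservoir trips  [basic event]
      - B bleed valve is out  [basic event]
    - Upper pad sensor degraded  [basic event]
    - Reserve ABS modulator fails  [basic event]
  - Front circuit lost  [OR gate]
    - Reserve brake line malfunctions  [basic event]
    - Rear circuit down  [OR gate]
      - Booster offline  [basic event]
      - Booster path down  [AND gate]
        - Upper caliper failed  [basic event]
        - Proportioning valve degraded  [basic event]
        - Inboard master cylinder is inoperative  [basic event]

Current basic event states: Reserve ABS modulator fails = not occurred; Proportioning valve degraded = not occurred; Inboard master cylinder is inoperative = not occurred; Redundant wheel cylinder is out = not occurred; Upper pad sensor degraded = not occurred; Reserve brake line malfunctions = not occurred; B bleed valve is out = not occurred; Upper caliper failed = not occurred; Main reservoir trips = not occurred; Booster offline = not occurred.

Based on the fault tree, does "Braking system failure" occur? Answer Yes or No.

ABS chain unavailable [OR]: Redundant wheel cylinder is out=not, Main reservoir trips=not → no input occurs → does not occur.
Service line lost [OR]: ABS chain unavailable=not, B bleed valve is out=not → no input occurs → does not occur.
Parking branch fails [OR]: Service line lost=not, Upper pad sensor degraded=not, Reserve ABS modulator fails=not → no input occurs → does not occur.
Booster path down [AND]: Upper caliper failed=not, Proportioning valve degraded=not, Inboard master cylinder is inoperative=not → not all inputs occur → does not occur.
Rear circuit down [OR]: Booster offline=not, Booster path down=not → no input occurs → does not occur.
Front circuit lost [OR]: Reserve brake line malfunctions=not, Rear circuit down=not → no input occurs → does not occur.
Braking system failure [OR]: Parking branch fails=not, Front circuit lost=not → no input occurs → does not occur.

No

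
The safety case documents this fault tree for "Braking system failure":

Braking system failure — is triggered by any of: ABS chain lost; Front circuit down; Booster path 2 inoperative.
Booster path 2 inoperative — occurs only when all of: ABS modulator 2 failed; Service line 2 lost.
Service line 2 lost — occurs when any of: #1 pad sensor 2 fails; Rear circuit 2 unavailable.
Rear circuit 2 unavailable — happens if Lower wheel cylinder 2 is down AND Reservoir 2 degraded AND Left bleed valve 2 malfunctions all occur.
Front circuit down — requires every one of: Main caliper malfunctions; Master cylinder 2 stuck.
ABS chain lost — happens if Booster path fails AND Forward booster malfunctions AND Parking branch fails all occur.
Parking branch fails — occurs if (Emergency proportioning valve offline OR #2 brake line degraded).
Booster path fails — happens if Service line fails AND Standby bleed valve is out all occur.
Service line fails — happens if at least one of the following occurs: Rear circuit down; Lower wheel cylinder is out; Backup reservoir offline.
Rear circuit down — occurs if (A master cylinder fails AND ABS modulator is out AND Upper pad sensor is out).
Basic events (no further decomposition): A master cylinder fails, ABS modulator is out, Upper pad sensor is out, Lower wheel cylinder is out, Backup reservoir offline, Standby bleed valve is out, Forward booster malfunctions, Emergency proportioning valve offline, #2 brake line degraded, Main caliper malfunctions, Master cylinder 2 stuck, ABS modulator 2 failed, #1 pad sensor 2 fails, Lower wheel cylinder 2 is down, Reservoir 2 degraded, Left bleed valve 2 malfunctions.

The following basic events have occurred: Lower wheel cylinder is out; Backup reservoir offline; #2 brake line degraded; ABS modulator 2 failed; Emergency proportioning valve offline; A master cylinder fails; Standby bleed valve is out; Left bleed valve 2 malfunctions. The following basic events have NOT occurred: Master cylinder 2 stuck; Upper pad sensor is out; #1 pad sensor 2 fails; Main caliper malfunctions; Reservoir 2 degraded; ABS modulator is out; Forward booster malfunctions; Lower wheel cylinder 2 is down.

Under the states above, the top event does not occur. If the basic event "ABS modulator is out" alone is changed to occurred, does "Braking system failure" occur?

No

Counterfactual: set "ABS modulator is out" to occurred.
Rear circuit down [AND]: A master cylinder fails=occurs, ABS modulator is out=occurs, Upper pad sensor is out=not → not all inputs occur → does not occur.
Service line fails [OR]: Rear circuit down=not, Lower wheel cylinder is out=occurs, Backup reservoir offline=occurs → at least one input occurs → occurs.
Booster path fails [AND]: Service line fails=occurs, Standby bleed valve is out=occurs → all inputs occur → occurs.
Parking branch fails [OR]: Emergency proportioning valve offline=occurs, #2 brake line degraded=occurs → at least one input occurs → occurs.
ABS chain lost [AND]: Booster path fails=occurs, Forward booster malfunctions=not, Parking branch fails=occurs → not all inputs occur → does not occur.
Front circuit down [AND]: Main caliper malfunctions=not, Master cylinder 2 stuck=not → not all inputs occur → does not occur.
Rear circuit 2 unavailable [AND]: Lower wheel cylinder 2 is down=not, Reservoir 2 degraded=not, Left bleed valve 2 malfunctions=occurs → not all inputs occur → does not occur.
Service line 2 lost [OR]: #1 pad sensor 2 fails=not, Rear circuit 2 unavailable=not → no input occurs → does not occur.
Booster path 2 inoperative [AND]: ABS modulator 2 failed=occurs, Service line 2 lost=not → not all inputs occur → does not occur.
Braking system failure [OR]: ABS chain lost=not, Front circuit down=not, Booster path 2 inoperative=not → no input occurs → does not occur.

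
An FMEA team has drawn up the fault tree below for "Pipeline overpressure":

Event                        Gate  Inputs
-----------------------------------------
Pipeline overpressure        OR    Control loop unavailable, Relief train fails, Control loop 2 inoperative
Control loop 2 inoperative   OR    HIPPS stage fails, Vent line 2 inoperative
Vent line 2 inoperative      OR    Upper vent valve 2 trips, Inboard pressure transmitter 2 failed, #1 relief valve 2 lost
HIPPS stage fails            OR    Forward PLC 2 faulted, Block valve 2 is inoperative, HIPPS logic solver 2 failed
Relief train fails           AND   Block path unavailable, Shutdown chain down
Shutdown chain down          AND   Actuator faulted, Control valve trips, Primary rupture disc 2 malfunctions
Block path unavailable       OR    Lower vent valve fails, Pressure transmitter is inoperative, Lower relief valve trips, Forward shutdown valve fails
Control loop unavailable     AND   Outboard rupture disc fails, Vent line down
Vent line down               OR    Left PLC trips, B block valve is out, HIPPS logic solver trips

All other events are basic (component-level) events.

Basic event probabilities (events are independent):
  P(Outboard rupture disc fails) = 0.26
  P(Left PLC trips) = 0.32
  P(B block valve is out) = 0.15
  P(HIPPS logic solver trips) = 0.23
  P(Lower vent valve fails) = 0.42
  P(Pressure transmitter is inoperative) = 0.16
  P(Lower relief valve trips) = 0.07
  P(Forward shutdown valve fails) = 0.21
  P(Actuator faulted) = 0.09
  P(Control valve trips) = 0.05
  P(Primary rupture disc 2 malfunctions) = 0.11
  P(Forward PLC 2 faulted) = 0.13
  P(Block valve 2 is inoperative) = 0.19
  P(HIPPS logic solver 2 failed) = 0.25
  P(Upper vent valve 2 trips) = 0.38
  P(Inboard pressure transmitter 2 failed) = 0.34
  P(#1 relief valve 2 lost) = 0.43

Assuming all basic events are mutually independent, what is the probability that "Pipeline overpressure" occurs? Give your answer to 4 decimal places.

0.8945

P(Vent line down) [OR] = 1 − (1−0.32) × (1−0.15) × (1−0.23) = 0.554940
P(Control loop unavailable) [AND] = 0.26 × 0.554940 = 0.144284
P(Block path unavailable) [OR] = 1 − (1−0.42) × (1−0.16) × (1−0.07) × (1−0.21) = 0.642054
P(Shutdown chain down) [AND] = 0.09 × 0.05 × 0.11 = 0.000495
P(Relief train fails) [AND] = 0.642054 × 0.000495 = 0.000318
P(HIPPS stage fails) [OR] = 1 − (1−0.13) × (1−0.19) × (1−0.25) = 0.471475
P(Vent line 2 inoperative) [OR] = 1 − (1−0.38) × (1−0.34) × (1−0.43) = 0.766756
P(Control loop 2 inoperative) [OR] = 1 − (1−0.471475) × (1−0.766756) = 0.876725
P(Pipeline overpressure) [OR] = 1 − (1−0.144284) × (1−0.000318) × (1−0.876725) = 0.894545
Rounded to 4 decimal places: P(Pipeline overpressure) ≈ 0.8945.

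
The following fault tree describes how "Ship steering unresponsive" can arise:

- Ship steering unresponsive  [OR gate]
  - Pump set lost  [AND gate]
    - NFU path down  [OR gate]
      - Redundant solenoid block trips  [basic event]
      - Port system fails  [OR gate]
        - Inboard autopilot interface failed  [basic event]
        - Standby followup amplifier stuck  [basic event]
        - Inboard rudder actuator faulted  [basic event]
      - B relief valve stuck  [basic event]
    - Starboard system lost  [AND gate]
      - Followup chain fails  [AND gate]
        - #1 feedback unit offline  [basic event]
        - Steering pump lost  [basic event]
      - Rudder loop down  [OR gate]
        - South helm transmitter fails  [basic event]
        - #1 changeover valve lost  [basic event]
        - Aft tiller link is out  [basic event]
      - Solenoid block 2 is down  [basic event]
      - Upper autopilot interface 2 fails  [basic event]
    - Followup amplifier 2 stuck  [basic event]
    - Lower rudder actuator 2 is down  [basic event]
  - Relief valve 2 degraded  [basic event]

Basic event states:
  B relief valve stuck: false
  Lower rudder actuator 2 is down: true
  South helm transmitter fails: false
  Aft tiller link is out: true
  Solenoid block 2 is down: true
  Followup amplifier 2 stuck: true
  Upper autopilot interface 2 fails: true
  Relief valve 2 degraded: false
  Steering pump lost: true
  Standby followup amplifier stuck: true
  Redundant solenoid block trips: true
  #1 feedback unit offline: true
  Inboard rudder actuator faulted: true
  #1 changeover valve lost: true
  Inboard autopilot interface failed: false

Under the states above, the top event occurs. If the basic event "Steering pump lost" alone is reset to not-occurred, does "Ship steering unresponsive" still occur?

No

Counterfactual: set "Steering pump lost" to not occurred.
Port system fails [OR]: Inboard autopilot interface failed=not, Standby followup amplifier stuck=occurs, Inboard rudder actuator faulted=occurs → at least one input occurs → occurs.
NFU path down [OR]: Redundant solenoid block trips=occurs, Port system fails=occurs, B relief valve stuck=not → at least one input occurs → occurs.
Followup chain fails [AND]: #1 feedback unit offline=occurs, Steering pump lost=not → not all inputs occur → does not occur.
Rudder loop down [OR]: South helm transmitter fails=not, #1 changeover valve lost=occurs, Aft tiller link is out=occurs → at least one input occurs → occurs.
Starboard system lost [AND]: Followup chain fails=not, Rudder loop down=occurs, Solenoid block 2 is down=occurs, Upper autopilot interface 2 fails=occurs → not all inputs occur → does not occur.
Pump set lost [AND]: NFU path down=occurs, Starboard system lost=not, Followup amplifier 2 stuck=occurs, Lower rudder actuator 2 is down=occurs → not all inputs occur → does not occur.
Ship steering unresponsive [OR]: Pump set lost=not, Relief valve 2 degraded=not → no input occurs → does not occur.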